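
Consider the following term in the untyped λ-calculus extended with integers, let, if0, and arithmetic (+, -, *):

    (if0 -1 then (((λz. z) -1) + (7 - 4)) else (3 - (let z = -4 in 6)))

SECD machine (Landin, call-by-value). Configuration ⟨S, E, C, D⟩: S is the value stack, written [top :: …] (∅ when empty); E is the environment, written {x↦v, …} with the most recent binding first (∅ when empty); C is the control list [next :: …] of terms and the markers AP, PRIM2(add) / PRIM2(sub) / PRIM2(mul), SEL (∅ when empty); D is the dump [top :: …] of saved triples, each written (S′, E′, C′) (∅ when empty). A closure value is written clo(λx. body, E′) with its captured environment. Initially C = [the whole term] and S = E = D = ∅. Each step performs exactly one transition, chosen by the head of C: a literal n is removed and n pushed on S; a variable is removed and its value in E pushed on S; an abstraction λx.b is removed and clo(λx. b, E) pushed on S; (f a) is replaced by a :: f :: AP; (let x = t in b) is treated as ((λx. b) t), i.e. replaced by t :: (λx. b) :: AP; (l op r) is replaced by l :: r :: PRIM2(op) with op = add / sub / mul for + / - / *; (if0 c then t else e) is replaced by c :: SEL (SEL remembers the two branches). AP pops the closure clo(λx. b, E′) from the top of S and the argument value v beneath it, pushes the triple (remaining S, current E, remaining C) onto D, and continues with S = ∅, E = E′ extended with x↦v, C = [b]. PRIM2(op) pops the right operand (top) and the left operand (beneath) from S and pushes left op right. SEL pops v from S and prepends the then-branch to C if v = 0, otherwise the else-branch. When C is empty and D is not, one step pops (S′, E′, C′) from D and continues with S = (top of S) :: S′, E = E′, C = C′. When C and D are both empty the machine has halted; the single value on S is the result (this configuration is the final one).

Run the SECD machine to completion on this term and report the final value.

Answer: -3

Machine steps:
t=0: [S=∅ | E=∅ | C=[(if0 -1 then (((λz. z) -1) + (7 - 4)) else (3 - (let z = -4 in 6)))] | D=∅]
t=1: [S=∅ | E=∅ | C=[-1 :: SEL] | D=∅]
t=2: [S=[-1] | E=∅ | C=[SEL] | D=∅]
t=3: [S=∅ | E=∅ | C=[(3 - (let z = -4 in 6))] | D=∅]
t=4: [S=∅ | E=∅ | C=[3 :: (let z = -4 in 6) :: PRIM2(sub)] | D=∅]
t=5: [S=[3] | E=∅ | C=[(let z = -4 in 6) :: PRIM2(sub)] | D=∅]
t=6: [S=[3] | E=∅ | C=[-4 :: (λz. 6) :: AP :: PRIM2(sub)] | D=∅]
t=7: [S=[-4 :: 3] | E=∅ | C=[(λz. 6) :: AP :: PRIM2(sub)] | D=∅]
t=8: [S=[clo(λz. 6, ∅) :: -4 :: 3] | E=∅ | C=[AP :: PRIM2(sub)] | D=∅]
t=9: [S=∅ | E={z↦-4} | C=[6] | D=[([3], ∅, [PRIM2(sub)])]]
t=10: [S=[6] | E={z↦-4} | C=∅ | D=[([3], ∅, [PRIM2(sub)])]]
t=11: [S=[6 :: 3] | E=∅ | C=[PRIM2(sub)] | D=∅]
t=12: [S=[-3] | E=∅ | C=∅ | D=∅]
→ final value -3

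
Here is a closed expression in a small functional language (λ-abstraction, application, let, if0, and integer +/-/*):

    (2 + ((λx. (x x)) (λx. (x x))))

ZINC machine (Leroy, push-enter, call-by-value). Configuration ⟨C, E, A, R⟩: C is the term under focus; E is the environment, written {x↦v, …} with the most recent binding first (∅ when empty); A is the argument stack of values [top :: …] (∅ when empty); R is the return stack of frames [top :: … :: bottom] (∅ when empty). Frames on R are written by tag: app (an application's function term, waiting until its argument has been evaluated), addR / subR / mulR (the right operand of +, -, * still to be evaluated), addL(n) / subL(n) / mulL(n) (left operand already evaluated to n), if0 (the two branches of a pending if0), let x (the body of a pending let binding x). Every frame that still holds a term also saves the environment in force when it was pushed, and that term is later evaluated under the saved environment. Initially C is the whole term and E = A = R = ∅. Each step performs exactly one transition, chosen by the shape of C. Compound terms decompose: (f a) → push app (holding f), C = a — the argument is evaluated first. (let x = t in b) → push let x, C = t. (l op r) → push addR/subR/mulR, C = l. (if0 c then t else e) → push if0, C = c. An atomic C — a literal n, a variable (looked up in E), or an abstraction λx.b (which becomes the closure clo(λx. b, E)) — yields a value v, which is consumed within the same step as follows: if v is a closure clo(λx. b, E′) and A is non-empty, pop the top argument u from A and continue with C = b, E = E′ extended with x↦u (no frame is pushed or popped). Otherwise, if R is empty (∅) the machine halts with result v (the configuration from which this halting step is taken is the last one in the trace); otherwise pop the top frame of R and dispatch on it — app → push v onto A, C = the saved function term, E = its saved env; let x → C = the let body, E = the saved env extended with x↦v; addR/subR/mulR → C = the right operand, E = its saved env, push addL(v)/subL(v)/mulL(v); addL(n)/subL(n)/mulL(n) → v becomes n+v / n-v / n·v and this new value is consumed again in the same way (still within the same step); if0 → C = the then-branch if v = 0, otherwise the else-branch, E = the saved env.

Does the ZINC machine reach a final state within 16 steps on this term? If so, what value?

Answer: DIVERGES (no final state within 16 steps)

Derivation:
step 0: <C=(2 + ((λx. (x x)) (λx. (x x)))), E=∅, A=∅, R=∅>
step 1: <C=2, E=∅, A=∅, R=[addR]>
step 2: <C=((λx. (x x)) (λx. (x x))), E=∅, A=∅, R=[addL(2)]>
step 3: <C=(λx. (x x)), E=∅, A=∅, R=[app :: addL(2)]>
step 4: <C=(λx. (x x)), E=∅, A=[clo(λx. (x x), ∅)], R=[addL(2)]>
step 5: <C=(x x), E={x↦clo(λx. (x x), ∅)}, A=∅, R=[addL(2)]>
step 6: <C=x, E={x↦clo(λx. (x x), ∅)}, A=∅, R=[app :: addL(2)]>
step 7: <C=x, E={x↦clo(λx. (x x), ∅)}, A=[clo(λx. (x x), ∅)], R=[addL(2)]>
… configuration repeats with period 3 (steps 5–7 recur indefinitely) …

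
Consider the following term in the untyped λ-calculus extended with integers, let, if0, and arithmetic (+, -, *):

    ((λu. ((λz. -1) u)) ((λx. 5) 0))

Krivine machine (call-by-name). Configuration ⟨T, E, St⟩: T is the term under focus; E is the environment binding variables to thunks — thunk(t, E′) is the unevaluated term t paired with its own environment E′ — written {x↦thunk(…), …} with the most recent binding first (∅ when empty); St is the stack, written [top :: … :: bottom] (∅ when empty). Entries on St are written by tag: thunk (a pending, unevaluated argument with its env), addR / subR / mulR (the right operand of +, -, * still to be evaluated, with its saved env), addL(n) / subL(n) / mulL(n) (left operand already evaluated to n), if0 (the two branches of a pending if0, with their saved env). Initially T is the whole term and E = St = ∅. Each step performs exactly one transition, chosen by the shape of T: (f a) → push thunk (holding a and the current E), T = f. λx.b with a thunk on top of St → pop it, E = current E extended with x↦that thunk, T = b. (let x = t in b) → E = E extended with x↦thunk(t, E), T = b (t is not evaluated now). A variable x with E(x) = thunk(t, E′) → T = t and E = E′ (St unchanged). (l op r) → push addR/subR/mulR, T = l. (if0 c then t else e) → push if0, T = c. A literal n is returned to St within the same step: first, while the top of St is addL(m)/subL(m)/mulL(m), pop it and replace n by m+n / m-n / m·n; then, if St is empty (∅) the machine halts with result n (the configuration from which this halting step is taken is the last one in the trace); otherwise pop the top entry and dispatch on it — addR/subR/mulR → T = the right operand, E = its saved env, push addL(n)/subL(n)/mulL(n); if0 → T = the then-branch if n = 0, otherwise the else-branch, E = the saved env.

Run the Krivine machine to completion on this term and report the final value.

[0] <T=((λu. ((λz. -1) u)) ((λx. 5) 0)), E=∅, St=∅>
[1] <T=(λu. ((λz. -1) u)), E=∅, St=[thunk]>
[2] <T=((λz. -1) u), E={u↦thunk(((λx. 5) 0), ∅)}, St=∅>
[3] <T=(λz. -1), E={u↦thunk(((λx. 5) 0), ∅)}, St=[thunk]>
[4] <T=-1, E={z↦thunk(u, {u↦thunk(((λx. 5) 0), ∅)}), u↦thunk(((λx. 5) 0), ∅)}, St=∅>
→ final value -1

Answer: -1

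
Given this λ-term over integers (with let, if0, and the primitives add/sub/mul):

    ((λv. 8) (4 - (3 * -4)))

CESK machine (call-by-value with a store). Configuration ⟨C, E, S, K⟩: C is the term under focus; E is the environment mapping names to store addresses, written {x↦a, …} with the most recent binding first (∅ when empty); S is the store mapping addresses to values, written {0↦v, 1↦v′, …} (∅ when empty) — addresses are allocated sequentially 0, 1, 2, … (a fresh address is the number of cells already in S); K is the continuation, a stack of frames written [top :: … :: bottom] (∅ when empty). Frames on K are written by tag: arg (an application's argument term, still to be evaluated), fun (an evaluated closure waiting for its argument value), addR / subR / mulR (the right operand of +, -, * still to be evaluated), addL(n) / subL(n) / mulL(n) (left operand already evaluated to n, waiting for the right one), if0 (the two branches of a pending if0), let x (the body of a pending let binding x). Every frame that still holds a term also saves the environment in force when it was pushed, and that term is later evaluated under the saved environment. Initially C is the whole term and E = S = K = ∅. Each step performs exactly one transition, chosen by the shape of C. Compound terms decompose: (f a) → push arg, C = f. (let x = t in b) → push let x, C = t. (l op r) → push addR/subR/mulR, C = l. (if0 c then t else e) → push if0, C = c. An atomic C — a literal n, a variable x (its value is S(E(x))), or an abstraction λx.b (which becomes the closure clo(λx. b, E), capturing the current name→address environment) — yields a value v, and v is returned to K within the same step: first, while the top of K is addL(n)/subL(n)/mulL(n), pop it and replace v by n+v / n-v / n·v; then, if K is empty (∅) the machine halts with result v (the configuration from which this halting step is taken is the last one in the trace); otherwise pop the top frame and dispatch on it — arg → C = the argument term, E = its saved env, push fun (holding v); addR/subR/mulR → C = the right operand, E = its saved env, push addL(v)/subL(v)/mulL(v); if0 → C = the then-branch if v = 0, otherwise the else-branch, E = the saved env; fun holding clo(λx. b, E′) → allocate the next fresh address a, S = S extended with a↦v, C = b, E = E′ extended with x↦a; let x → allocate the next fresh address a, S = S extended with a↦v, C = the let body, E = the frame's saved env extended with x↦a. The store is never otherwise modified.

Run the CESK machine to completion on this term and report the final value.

Answer: 8

Derivation:
step 0: <C=((λv. 8) (4 - (3 * -4))), E=∅, S=∅, K=∅>
step 1: <C=(λv. 8), E=∅, S=∅, K=[arg]>
step 2: <C=(4 - (3 * -4)), E=∅, S=∅, K=[fun]>
step 3: <C=4, E=∅, S=∅, K=[subR :: fun]>
step 4: <C=(3 * -4), E=∅, S=∅, K=[subL(4) :: fun]>
step 5: <C=3, E=∅, S=∅, K=[mulR :: subL(4) :: fun]>
step 6: <C=-4, E=∅, S=∅, K=[mulL(3) :: subL(4) :: fun]>
step 7: <C=8, E={v↦0}, S={0↦16}, K=∅>
→ final value 8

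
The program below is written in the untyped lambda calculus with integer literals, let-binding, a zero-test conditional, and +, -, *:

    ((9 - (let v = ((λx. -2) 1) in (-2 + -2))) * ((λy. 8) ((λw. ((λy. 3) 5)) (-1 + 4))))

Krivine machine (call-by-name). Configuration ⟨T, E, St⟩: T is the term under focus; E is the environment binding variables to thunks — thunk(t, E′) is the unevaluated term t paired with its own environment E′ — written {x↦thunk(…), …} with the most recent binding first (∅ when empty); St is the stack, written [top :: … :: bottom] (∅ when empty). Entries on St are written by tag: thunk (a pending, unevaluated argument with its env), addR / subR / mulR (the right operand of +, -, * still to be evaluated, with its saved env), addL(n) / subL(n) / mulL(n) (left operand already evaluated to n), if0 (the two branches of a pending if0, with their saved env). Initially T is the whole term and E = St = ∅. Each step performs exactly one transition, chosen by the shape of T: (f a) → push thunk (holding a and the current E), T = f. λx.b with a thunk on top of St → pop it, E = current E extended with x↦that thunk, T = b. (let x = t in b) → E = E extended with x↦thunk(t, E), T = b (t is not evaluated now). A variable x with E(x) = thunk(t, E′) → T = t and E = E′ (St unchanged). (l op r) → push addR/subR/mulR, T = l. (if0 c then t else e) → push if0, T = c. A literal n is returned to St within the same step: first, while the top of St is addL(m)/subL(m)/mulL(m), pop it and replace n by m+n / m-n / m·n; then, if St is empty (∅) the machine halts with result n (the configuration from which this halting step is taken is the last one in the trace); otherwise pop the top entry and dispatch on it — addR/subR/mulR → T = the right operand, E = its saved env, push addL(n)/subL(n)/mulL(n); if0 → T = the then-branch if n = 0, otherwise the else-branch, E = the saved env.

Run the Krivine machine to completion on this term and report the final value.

step 0: [T=((9 - (let v = ((λx. -2) 1) in (-2 + -2))) * ((λy. 8) ((λw. ((λy. 3) 5)) (-1 + 4)))) | E=∅ | St=∅]
step 1: [T=(9 - (let v = ((λx. -2) 1) in (-2 + -2))) | E=∅ | St=[mulR]]
step 2: [T=9 | E=∅ | St=[subR :: mulR]]
step 3: [T=(let v = ((λx. -2) 1) in (-2 + -2)) | E=∅ | St=[subL(9) :: mulR]]
step 4: [T=(-2 + -2) | E={v↦thunk(((λx. -2) 1), ∅)} | St=[subL(9) :: mulR]]
step 5: [T=-2 | E={v↦thunk(((λx. -2) 1), ∅)} | St=[addR :: subL(9) :: mulR]]
step 6: [T=-2 | E={v↦thunk(((λx. -2) 1), ∅)} | St=[addL(-2) :: subL(9) :: mulR]]
step 7: [T=((λy. 8) ((λw. ((λy. 3) 5)) (-1 + 4))) | E=∅ | St=[mulL(13)]]
step 8: [T=(λy. 8) | E=∅ | St=[thunk :: mulL(13)]]
step 9: [T=8 | E={y↦thunk(((λw. ((λy. 3) 5)) (-1 + 4)), ∅)} | St=[mulL(13)]]
→ final value 104

Answer: 104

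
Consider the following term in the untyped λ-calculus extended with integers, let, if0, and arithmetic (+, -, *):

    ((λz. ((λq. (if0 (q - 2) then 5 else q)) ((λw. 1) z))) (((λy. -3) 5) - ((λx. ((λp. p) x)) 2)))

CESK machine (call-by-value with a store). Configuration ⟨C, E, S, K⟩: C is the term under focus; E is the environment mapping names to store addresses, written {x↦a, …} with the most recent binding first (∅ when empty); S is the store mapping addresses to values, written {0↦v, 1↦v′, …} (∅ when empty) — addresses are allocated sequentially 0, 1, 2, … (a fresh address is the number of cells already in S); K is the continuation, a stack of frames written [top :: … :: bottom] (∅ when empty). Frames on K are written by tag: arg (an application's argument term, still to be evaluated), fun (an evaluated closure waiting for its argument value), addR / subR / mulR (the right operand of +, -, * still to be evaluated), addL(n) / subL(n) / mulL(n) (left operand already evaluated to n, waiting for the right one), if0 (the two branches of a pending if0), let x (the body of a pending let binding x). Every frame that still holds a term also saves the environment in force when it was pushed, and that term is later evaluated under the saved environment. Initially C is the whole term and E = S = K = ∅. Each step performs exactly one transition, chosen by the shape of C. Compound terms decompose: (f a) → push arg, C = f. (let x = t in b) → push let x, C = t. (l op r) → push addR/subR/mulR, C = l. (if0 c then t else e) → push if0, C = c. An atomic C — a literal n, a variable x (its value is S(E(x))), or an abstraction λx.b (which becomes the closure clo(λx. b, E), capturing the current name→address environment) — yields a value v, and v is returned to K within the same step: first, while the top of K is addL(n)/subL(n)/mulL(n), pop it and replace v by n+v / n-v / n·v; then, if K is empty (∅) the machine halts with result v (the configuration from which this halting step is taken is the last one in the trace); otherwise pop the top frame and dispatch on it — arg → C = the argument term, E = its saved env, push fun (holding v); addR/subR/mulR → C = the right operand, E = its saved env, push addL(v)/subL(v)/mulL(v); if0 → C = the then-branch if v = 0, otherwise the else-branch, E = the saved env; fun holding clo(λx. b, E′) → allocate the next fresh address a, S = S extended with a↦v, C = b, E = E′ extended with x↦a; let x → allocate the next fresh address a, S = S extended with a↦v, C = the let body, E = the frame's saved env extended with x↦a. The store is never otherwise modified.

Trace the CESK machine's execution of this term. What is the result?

Answer: 1

Derivation:
[0] <C=((λz. ((λq. (if0 (q - 2) then 5 else q)) ((λw. 1) z))) (((λy. -3) 5) - ((λx. ((λp. p) x)) 2))), E=∅, S=∅, K=∅>
[1] <C=(λz. ((λq. (if0 (q - 2) then 5 else q)) ((λw. 1) z))), E=∅, S=∅, K=[arg]>
[2] <C=(((λy. -3) 5) - ((λx. ((λp. p) x)) 2)), E=∅, S=∅, K=[fun]>
[3] <C=((λy. -3) 5), E=∅, S=∅, K=[subR :: fun]>
[4] <C=(λy. -3), E=∅, S=∅, K=[arg :: subR :: fun]>
[5] <C=5, E=∅, S=∅, K=[fun :: subR :: fun]>
[6] <C=-3, E={y↦0}, S={0↦5}, K=[subR :: fun]>
[7] <C=((λx. ((λp. p) x)) 2), E=∅, S={0↦5}, K=[subL(-3) :: fun]>
[8] <C=(λx. ((λp. p) x)), E=∅, S={0↦5}, K=[arg :: subL(-3) :: fun]>
[9] <C=2, E=∅, S={0↦5}, K=[fun :: subL(-3) :: fun]>
[10] <C=((λp. p) x), E={x↦1}, S={0↦5, 1↦2}, K=[subL(-3) :: fun]>
[11] <C=(λp. p), E={x↦1}, S={0↦5, 1↦2}, K=[arg :: subL(-3) :: fun]>
[12] <C=x, E={x↦1}, S={0↦5, 1↦2}, K=[fun :: subL(-3) :: fun]>
[13] <C=p, E={p↦2, x↦1}, S={0↦5, 1↦2, 2↦2}, K=[subL(-3) :: fun]>
[14] <C=((λq. (if0 (q - 2) then 5 else q)) ((λw. 1) z)), E={z↦3}, S={0↦5, 1↦2, 2↦2, 3↦-5}, K=∅>
[15] <C=(λq. (if0 (q - 2) then 5 else q)), E={z↦3}, S={0↦5, 1↦2, 2↦2, 3↦-5}, K=[arg]>
[16] <C=((λw. 1) z), E={z↦3}, S={0↦5, 1↦2, 2↦2, 3↦-5}, K=[fun]>
[17] <C=(λw. 1), E={z↦3}, S={0↦5, 1↦2, 2↦2, 3↦-5}, K=[arg :: fun]>
[18] <C=z, E={z↦3}, S={0↦5, 1↦2, 2↦2, 3↦-5}, K=[fun :: fun]>
[19] <C=1, E={w↦4, z↦3}, S={0↦5, 1↦2, 2↦2, 3↦-5, 4↦-5}, K=[fun]>
[20] <C=(if0 (q - 2) then 5 else q), E={q↦5, z↦3}, S={0↦5, 1↦2, 2↦2, 3↦-5, 4↦-5, 5↦1}, K=∅>
[21] <C=(q - 2), E={q↦5, z↦3}, S={0↦5, 1↦2, 2↦2, 3↦-5, 4↦-5, 5↦1}, K=[if0]>
[22] <C=q, E={q↦5, z↦3}, S={0↦5, 1↦2, 2↦2, 3↦-5, 4↦-5, 5↦1}, K=[subR :: if0]>
[23] <C=2, E={q↦5, z↦3}, S={0↦5, 1↦2, 2↦2, 3↦-5, 4↦-5, 5↦1}, K=[subL(1) :: if0]>
[24] <C=q, E={q↦5, z↦3}, S={0↦5, 1↦2, 2↦2, 3↦-5, 4↦-5, 5↦1}, K=∅>
→ final value 1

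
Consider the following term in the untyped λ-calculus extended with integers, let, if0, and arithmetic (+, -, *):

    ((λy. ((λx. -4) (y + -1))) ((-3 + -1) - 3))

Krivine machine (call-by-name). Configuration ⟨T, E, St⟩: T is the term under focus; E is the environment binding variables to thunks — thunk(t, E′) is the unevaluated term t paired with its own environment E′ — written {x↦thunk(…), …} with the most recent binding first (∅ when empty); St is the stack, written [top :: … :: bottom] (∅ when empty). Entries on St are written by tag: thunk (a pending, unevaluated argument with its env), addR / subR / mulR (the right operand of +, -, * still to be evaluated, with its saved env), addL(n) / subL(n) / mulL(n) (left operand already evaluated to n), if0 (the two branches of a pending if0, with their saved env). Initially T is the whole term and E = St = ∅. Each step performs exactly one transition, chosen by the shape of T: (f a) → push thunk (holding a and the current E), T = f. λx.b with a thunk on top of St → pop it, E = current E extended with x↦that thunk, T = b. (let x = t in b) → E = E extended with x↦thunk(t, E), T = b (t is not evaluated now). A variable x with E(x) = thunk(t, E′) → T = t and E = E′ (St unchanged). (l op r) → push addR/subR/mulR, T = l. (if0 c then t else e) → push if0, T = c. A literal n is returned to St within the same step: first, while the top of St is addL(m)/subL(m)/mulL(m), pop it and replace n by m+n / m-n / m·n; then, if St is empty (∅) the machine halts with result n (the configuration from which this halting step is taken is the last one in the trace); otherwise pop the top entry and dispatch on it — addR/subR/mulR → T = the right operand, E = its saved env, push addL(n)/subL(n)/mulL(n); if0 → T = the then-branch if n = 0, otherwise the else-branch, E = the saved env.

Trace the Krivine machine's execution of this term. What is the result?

t=0: [T=((λy. ((λx. -4) (y + -1))) ((-3 + -1) - 3)) | E=∅ | St=∅]
t=1: [T=(λy. ((λx. -4) (y + -1))) | E=∅ | St=[thunk]]
t=2: [T=((λx. -4) (y + -1)) | E={y↦thunk(((-3 + -1) - 3), ∅)} | St=∅]
t=3: [T=(λx. -4) | E={y↦thunk(((-3 + -1) - 3), ∅)} | St=[thunk]]
t=4: [T=-4 | E={x↦thunk((y + -1), {y↦thunk(((-3 + -1) - 3), ∅)}), y↦thunk(((-3 + -1) - 3), ∅)} | St=∅]
→ final value -4

Answer: -4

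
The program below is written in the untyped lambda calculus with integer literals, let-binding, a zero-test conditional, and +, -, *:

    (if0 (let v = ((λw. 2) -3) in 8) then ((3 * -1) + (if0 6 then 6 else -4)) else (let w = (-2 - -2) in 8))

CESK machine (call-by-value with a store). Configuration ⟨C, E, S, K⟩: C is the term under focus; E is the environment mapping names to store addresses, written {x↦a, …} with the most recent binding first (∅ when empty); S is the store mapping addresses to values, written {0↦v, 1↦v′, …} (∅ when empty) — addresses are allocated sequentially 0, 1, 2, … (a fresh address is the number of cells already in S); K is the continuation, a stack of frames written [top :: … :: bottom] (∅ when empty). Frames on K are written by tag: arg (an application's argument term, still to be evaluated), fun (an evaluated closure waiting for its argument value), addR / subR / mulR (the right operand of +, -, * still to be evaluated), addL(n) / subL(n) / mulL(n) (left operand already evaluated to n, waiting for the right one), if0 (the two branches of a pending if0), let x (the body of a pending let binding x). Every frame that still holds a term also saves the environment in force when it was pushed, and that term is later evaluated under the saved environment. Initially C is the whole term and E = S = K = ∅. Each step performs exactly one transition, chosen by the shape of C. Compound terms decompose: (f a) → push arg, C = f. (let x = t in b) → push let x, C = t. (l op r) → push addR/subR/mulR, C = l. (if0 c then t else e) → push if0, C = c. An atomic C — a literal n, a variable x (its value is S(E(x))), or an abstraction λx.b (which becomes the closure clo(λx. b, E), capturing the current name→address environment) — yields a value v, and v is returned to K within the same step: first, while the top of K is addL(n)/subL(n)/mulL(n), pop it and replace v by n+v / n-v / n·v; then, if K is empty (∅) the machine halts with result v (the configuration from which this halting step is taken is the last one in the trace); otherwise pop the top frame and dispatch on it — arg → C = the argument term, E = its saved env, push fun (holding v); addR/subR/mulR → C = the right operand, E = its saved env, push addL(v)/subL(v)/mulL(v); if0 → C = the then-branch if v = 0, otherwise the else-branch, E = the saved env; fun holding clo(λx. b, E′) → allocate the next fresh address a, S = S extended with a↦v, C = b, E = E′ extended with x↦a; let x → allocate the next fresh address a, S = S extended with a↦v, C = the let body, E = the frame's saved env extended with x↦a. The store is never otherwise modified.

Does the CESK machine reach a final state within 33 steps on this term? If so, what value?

0. ⟨C=(if0 (let v = ((λw. 2) -3) in 8) then ((3 * -1) + (if0 6 then 6 else -4)) else (let w = (-2 - -2) in 8)); E=∅; S=∅; K=∅⟩
1. ⟨C=(let v = ((λw. 2) -3) in 8); E=∅; S=∅; K=[if0]⟩
2. ⟨C=((λw. 2) -3); E=∅; S=∅; K=[let v :: if0]⟩
3. ⟨C=(λw. 2); E=∅; S=∅; K=[arg :: let v :: if0]⟩
4. ⟨C=-3; E=∅; S=∅; K=[fun :: let v :: if0]⟩
5. ⟨C=2; E={w↦0}; S={0↦-3}; K=[let v :: if0]⟩
6. ⟨C=8; E={v↦1}; S={0↦-3, 1↦2}; K=[if0]⟩
7. ⟨C=(let w = (-2 - -2) in 8); E=∅; S={0↦-3, 1↦2}; K=∅⟩
8. ⟨C=(-2 - -2); E=∅; S={0↦-3, 1↦2}; K=[let w]⟩
9. ⟨C=-2; E=∅; S={0↦-3, 1↦2}; K=[subR :: let w]⟩
10. ⟨C=-2; E=∅; S={0↦-3, 1↦2}; K=[subL(-2) :: let w]⟩
11. ⟨C=8; E={w↦2}; S={0↦-3, 1↦2, 2↦0}; K=∅⟩
→ final value 8

Answer: 8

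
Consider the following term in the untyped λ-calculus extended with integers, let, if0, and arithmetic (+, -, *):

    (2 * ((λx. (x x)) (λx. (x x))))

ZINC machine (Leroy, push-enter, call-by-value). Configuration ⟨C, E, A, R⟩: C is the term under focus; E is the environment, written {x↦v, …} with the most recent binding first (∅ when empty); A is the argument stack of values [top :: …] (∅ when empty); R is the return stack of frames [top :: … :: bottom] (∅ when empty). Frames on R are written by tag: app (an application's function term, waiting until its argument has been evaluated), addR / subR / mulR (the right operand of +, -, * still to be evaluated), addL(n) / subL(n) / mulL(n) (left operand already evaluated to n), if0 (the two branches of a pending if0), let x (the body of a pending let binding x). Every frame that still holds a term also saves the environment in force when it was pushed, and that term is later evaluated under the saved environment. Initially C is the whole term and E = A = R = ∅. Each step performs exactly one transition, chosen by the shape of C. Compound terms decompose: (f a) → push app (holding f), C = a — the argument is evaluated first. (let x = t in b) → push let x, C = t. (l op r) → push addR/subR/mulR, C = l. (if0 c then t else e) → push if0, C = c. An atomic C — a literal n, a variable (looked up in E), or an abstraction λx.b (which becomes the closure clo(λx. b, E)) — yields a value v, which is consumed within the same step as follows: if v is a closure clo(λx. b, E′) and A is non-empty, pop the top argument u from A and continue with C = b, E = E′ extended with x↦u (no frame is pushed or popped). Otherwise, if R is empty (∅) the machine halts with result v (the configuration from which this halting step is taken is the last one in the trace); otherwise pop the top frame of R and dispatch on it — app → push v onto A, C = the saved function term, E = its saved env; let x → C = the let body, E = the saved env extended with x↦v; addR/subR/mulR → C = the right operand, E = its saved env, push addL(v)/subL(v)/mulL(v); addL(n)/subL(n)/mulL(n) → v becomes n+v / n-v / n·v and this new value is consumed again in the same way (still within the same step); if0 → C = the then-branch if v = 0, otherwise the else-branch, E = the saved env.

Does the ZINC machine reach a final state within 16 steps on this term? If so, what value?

0. [C=(2 * ((λx. (x x)) (λx. (x x)))) | E=∅ | A=∅ | R=∅]
1. [C=2 | E=∅ | A=∅ | R=[mulR]]
2. [C=((λx. (x x)) (λx. (x x))) | E=∅ | A=∅ | R=[mulL(2)]]
3. [C=(λx. (x x)) | E=∅ | A=∅ | R=[app :: mulL(2)]]
4. [C=(λx. (x x)) | E=∅ | A=[clo(λx. (x x), ∅)] | R=[mulL(2)]]
5. [C=(x x) | E={x↦clo(λx. (x x), ∅)} | A=∅ | R=[mulL(2)]]
6. [C=x | E={x↦clo(λx. (x x), ∅)} | A=∅ | R=[app :: mulL(2)]]
7. [C=x | E={x↦clo(λx. (x x), ∅)} | A=[clo(λx. (x x), ∅)] | R=[mulL(2)]]
… configuration repeats with period 3 (steps 5–7 recur indefinitely) …

Answer: DIVERGES (no final state within 16 steps)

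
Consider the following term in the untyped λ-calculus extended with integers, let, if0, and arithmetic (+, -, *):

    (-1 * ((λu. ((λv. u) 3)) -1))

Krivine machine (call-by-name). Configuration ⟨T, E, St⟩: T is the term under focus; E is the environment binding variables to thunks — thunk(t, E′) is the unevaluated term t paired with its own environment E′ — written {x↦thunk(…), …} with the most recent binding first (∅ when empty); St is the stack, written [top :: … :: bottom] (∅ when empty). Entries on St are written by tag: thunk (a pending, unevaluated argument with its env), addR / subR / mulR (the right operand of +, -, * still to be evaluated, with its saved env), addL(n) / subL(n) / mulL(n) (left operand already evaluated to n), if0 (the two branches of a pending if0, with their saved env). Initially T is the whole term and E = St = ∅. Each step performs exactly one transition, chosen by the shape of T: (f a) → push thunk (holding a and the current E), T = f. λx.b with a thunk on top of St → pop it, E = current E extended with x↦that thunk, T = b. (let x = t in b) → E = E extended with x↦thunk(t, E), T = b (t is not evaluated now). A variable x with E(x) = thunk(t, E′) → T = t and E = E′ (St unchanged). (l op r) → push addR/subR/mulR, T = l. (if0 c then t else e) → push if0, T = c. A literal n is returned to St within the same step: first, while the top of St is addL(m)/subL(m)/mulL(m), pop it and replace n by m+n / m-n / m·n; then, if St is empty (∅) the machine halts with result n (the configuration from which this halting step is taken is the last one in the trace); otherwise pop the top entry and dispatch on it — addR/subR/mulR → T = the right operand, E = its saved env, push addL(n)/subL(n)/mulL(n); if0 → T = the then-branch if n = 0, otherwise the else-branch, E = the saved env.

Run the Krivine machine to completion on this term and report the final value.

t=0: <T=(-1 * ((λu. ((λv. u) 3)) -1)), E=∅, St=∅>
t=1: <T=-1, E=∅, St=[mulR]>
t=2: <T=((λu. ((λv. u) 3)) -1), E=∅, St=[mulL(-1)]>
t=3: <T=(λu. ((λv. u) 3)), E=∅, St=[thunk :: mulL(-1)]>
t=4: <T=((λv. u) 3), E={u↦thunk(-1, ∅)}, St=[mulL(-1)]>
t=5: <T=(λv. u), E={u↦thunk(-1, ∅)}, St=[thunk :: mulL(-1)]>
t=6: <T=u, E={v↦thunk(3, {u↦thunk(-1, ∅)}), u↦thunk(-1, ∅)}, St=[mulL(-1)]>
t=7: <T=-1, E=∅, St=[mulL(-1)]>
→ final value 1

Answer: 1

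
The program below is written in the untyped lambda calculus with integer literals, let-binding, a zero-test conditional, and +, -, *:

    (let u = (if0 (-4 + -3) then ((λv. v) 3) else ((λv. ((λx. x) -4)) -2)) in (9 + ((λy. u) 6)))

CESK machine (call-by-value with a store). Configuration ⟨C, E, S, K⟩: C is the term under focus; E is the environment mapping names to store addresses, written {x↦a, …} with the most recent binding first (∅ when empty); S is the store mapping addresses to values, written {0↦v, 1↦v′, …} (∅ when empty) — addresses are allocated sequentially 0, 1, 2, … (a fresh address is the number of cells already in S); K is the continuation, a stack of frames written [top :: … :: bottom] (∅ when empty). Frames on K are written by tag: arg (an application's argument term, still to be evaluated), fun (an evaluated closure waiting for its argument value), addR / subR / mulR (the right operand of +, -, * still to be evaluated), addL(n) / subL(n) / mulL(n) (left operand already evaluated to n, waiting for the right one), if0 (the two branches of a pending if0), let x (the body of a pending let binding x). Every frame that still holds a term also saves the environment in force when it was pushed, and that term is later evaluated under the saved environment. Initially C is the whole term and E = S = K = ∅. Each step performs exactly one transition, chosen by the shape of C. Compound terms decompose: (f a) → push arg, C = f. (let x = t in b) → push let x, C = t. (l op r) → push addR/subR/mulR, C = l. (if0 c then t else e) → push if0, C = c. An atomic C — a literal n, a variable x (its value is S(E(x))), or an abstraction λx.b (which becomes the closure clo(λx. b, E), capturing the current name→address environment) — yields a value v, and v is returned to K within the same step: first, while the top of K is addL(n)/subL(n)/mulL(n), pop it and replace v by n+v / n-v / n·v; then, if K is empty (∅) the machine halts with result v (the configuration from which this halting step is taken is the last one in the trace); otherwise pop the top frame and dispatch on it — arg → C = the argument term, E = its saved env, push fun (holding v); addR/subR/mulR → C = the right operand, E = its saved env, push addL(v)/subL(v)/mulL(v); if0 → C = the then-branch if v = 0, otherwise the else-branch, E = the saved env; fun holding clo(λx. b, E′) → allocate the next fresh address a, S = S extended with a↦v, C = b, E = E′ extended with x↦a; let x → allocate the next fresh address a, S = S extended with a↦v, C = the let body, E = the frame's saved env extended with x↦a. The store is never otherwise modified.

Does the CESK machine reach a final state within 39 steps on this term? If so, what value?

0. ⟨C=(let u = (if0 (-4 + -3) then ((λv. v) 3) else ((λv. ((λx. x) -4)) -2)) in (9 + ((λy. u) 6))); E=∅; S=∅; K=∅⟩
1. ⟨C=(if0 (-4 + -3) then ((λv. v) 3) else ((λv. ((λx. x) -4)) -2)); E=∅; S=∅; K=[let u]⟩
2. ⟨C=(-4 + -3); E=∅; S=∅; K=[if0 :: let u]⟩
3. ⟨C=-4; E=∅; S=∅; K=[addR :: if0 :: let u]⟩
4. ⟨C=-3; E=∅; S=∅; K=[addL(-4) :: if0 :: let u]⟩
5. ⟨C=((λv. ((λx. x) -4)) -2); E=∅; S=∅; K=[let u]⟩
6. ⟨C=(λv. ((λx. x) -4)); E=∅; S=∅; K=[arg :: let u]⟩
7. ⟨C=-2; E=∅; S=∅; K=[fun :: let u]⟩
8. ⟨C=((λx. x) -4); E={v↦0}; S={0↦-2}; K=[let u]⟩
9. ⟨C=(λx. x); E={v↦0}; S={0↦-2}; K=[arg :: let u]⟩
10. ⟨C=-4; E={v↦0}; S={0↦-2}; K=[fun :: let u]⟩
11. ⟨C=x; E={x↦1, v↦0}; S={0↦-2, 1↦-4}; K=[let u]⟩
12. ⟨C=(9 + ((λy. u) 6)); E={u↦2}; S={0↦-2, 1↦-4, 2↦-4}; K=∅⟩
13. ⟨C=9; E={u↦2}; S={0↦-2, 1↦-4, 2↦-4}; K=[addR]⟩
14. ⟨C=((λy. u) 6); E={u↦2}; S={0↦-2, 1↦-4, 2↦-4}; K=[addL(9)]⟩
15. ⟨C=(λy. u); E={u↦2}; S={0↦-2, 1↦-4, 2↦-4}; K=[arg :: addL(9)]⟩
16. ⟨C=6; E={u↦2}; S={0↦-2, 1↦-4, 2↦-4}; K=[fun :: addL(9)]⟩
17. ⟨C=u; E={y↦3, u↦2}; S={0↦-2, 1↦-4, 2↦-4, 3↦6}; K=[addL(9)]⟩
→ final value 5

Answer: 5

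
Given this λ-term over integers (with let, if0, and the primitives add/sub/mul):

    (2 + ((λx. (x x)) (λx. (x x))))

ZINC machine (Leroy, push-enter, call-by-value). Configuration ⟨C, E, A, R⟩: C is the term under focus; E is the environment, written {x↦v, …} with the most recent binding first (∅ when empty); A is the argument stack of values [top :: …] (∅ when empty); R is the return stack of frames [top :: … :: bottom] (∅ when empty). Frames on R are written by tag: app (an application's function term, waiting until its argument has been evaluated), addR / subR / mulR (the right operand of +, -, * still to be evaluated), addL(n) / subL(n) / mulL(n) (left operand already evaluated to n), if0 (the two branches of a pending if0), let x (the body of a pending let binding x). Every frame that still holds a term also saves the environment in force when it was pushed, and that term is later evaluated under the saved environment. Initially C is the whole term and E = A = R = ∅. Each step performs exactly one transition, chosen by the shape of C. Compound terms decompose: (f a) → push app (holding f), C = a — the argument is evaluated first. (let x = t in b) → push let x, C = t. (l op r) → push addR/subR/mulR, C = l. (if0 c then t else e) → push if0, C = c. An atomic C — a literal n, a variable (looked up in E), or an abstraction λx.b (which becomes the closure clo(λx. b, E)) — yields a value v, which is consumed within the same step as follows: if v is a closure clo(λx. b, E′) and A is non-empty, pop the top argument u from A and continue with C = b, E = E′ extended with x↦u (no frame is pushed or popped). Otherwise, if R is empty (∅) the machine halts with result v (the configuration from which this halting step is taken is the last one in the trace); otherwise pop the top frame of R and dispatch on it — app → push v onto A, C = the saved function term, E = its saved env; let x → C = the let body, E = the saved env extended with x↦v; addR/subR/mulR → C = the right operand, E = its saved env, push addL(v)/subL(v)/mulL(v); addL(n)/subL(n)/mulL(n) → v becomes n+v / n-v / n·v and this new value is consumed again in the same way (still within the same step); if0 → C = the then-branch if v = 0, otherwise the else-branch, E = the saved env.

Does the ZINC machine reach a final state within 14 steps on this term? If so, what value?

Answer: DIVERGES (no final state within 14 steps)

Derivation:
t=0: ⟨C=(2 + ((λx. (x x)) (λx. (x x)))); E=∅; A=∅; R=∅⟩
t=1: ⟨C=2; E=∅; A=∅; R=[addR]⟩
t=2: ⟨C=((λx. (x x)) (λx. (x x))); E=∅; A=∅; R=[addL(2)]⟩
t=3: ⟨C=(λx. (x x)); E=∅; A=∅; R=[app :: addL(2)]⟩
t=4: ⟨C=(λx. (x x)); E=∅; A=[clo(λx. (x x), ∅)]; R=[addL(2)]⟩
t=5: ⟨C=(x x); E={x↦clo(λx. (x x), ∅)}; A=∅; R=[addL(2)]⟩
t=6: ⟨C=x; E={x↦clo(λx. (x x), ∅)}; A=∅; R=[app :: addL(2)]⟩
t=7: ⟨C=x; E={x↦clo(λx. (x x), ∅)}; A=[clo(λx. (x x), ∅)]; R=[addL(2)]⟩
… configuration repeats with period 3 (steps 5–7 recur indefinitely) …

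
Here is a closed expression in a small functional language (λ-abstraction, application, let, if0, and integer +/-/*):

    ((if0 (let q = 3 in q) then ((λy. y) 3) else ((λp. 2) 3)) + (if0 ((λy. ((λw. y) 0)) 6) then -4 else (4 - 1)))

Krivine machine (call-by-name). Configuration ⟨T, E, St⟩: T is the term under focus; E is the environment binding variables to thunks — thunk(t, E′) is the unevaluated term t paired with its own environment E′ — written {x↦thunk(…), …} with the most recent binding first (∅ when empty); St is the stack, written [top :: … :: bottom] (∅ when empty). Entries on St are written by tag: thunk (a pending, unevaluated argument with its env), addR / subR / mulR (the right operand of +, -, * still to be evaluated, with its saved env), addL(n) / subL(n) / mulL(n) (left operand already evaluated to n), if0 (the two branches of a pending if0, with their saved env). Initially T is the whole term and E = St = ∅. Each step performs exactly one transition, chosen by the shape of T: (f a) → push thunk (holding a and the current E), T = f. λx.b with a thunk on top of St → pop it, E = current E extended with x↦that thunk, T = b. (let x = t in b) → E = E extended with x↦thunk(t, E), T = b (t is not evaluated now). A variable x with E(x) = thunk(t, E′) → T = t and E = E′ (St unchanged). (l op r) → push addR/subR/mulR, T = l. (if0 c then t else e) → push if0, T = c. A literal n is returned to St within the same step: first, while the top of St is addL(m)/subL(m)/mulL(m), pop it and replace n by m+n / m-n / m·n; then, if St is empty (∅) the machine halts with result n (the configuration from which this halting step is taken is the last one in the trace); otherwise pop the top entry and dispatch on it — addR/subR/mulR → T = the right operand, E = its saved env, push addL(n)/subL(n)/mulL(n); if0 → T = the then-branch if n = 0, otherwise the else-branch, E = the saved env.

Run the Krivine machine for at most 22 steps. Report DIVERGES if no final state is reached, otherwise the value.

t=0: [T=((if0 (let q = 3 in q) then ((λy. y) 3) else ((λp. 2) 3)) + (if0 ((λy. ((λw. y) 0)) 6) then -4 else (4 - 1))) | E=∅ | St=∅]
t=1: [T=(if0 (let q = 3 in q) then ((λy. y) 3) else ((λp. 2) 3)) | E=∅ | St=[addR]]
t=2: [T=(let q = 3 in q) | E=∅ | St=[if0 :: addR]]
t=3: [T=q | E={q↦thunk(3, ∅)} | St=[if0 :: addR]]
t=4: [T=3 | E=∅ | St=[if0 :: addR]]
t=5: [T=((λp. 2) 3) | E=∅ | St=[addR]]
t=6: [T=(λp. 2) | E=∅ | St=[thunk :: addR]]
t=7: [T=2 | E={p↦thunk(3, ∅)} | St=[addR]]
t=8: [T=(if0 ((λy. ((λw. y) 0)) 6) then -4 else (4 - 1)) | E=∅ | St=[addL(2)]]
t=9: [T=((λy. ((λw. y) 0)) 6) | E=∅ | St=[if0 :: addL(2)]]
t=10: [T=(λy. ((λw. y) 0)) | E=∅ | St=[thunk :: if0 :: addL(2)]]
t=11: [T=((λw. y) 0) | E={y↦thunk(6, ∅)} | St=[if0 :: addL(2)]]
t=12: [T=(λw. y) | E={y↦thunk(6, ∅)} | St=[thunk :: if0 :: addL(2)]]
t=13: [T=y | E={w↦thunk(0, {y↦thunk(6, ∅)}), y↦thunk(6, ∅)} | St=[if0 :: addL(2)]]
t=14: [T=6 | E=∅ | St=[if0 :: addL(2)]]
t=15: [T=(4 - 1) | E=∅ | St=[addL(2)]]
t=16: [T=4 | E=∅ | St=[subR :: addL(2)]]
t=17: [T=1 | E=∅ | St=[subL(4) :: addL(2)]]
→ final value 5

Answer: 5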